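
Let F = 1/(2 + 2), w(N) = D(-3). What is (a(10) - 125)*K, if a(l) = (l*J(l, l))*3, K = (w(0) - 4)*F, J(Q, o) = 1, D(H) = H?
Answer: 665/4 ≈ 166.25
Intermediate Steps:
w(N) = -3
F = 1/4 ≈ 0.25000
K = -7/4 (K = (-3 - 4)*(1/4) = -7*1/4 = -7/4 ≈ -1.7500)
a(l) = 3*l (a(l) = (l*1)*3 = l*3 = 3*l)
(a(10) - 125)*K = (3*10 - 125)*(-7/4) = (30 - 125)*(-7/4) = -95*(-7/4) = 665/4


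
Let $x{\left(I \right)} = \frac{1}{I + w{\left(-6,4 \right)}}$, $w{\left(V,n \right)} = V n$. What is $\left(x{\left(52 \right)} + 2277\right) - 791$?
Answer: $\frac{41609}{28} \approx 1486.0$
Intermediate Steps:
$x{\left(I \right)} = \frac{1}{-24 + I}$ ($x{\left(I \right)} = \frac{1}{I - 24} = \frac{1}{-24 + I}$)
$\left(x{\left(52 \right)} + 2277\right) - 791 = \left(\frac{1}{-24 + 52} + 2277\right) - 791 = \left(\frac{1}{28} + 2277\right) + \left(-1156 + 365\right) = \left(\frac{1}{28} + 2277\right) - 791 = \frac{63757}{28} - 791 = \frac{41609}{28}$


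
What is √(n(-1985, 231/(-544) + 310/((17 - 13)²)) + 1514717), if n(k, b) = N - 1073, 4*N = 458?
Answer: √6055034/2 ≈ 1230.3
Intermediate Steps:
N = 229/2 (N = (¼)*458 = 229/2 ≈ 114.50)
n(k, b) = -1917/2 (n(k, b) = 229/2 - 1073 = -1917/2)
√(n(-1985, 231/(-544) + 310/((17 - 13)²)) + 1514717) = √(-1917/2 + 1514717) = √(3027517/2) = √6055034/2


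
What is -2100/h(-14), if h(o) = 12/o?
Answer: 2450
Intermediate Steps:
-2100/h(-14) = -2100/(12/(-14)) = -2100/(12*(-1/14)) = -2100/(-6/7) = -2100*(-7)/6 = -300*(-49/6) = 2450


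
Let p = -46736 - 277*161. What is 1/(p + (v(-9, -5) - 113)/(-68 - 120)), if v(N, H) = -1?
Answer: -94/8585245 ≈ -1.0949e-5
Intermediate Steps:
p = -91333 (p = -46736 - 1*44597 = -46736 - 44597 = -91333)
1/(p + (v(-9, -5) - 113)/(-68 - 120)) = 1/(-91333 + (-1 - 113)/(-68 - 120)) = 1/(-91333 - 114/(-188)) = 1/(-91333 - 1/188*(-114)) = 1/(-91333 + 57/94) = 1/(-8585245/94) = -94/8585245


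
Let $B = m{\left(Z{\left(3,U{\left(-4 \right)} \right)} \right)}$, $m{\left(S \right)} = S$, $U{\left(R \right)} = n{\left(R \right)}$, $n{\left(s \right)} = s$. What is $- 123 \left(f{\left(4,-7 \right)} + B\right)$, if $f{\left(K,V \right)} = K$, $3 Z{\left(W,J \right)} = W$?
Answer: $-615$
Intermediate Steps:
$U{\left(R \right)} = R$
$Z{\left(W,J \right)} = \frac{W}{3}$
$B = 1$ ($B = \frac{1}{3} \cdot 3 = 1$)
$- 123 \left(f{\left(4,-7 \right)} + B\right) = - 123 \left(4 + 1\right) = \left(-123\right) 5 = -615$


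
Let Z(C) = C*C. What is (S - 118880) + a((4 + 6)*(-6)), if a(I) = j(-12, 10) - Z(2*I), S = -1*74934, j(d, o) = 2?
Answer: -208212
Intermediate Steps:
Z(C) = C²
S = -74934
a(I) = 2 - 4*I² (a(I) = 2 - (2*I)² = 2 - 4*I²)
(S - 118880) + a((4 + 6)*(-6)) = (-74934 - 118880) + (2 - 4*36*(4 + 6)²) = -193814 + (2 - 4*(10*(-6))²) = -193814 + (2 - 4*(-60)²) = -193814 + (2 - 4*3600) = -193814 + (2 - 14400) = -193814 - 14398 = -208212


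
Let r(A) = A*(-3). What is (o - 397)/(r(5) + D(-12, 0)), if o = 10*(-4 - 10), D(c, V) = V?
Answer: 179/5 ≈ 35.800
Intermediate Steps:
r(A) = -3*A
o = -140 (o = 10*(-14) = -140)
(o - 397)/(r(5) + D(-12, 0)) = (-140 - 397)/(-3*5 + 0) = -537/(-15 + 0) = -537/(-15) = -537*(-1/15) = 179/5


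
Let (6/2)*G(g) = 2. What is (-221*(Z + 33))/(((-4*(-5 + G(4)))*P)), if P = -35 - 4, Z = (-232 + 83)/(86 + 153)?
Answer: 65773/6214 ≈ 10.585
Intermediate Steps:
G(g) = 2/3 (G(g) = (1/3)*2 = 2/3)
Z = -149/239 ≈ -0.62343
P = -39
(-221*(Z + 33))/(((-4*(-5 + G(4)))*P)) = (-221*(-149/239 + 33))/((-4*(-5 + 2/3)*(-39))) = (-221*7738/239)/((-4*(-13/3)*(-39))) = -1710098/(239*((52/3)*(-39))) = -1710098/239/(-676) = -1710098/239*(-1/676) = 65773/6214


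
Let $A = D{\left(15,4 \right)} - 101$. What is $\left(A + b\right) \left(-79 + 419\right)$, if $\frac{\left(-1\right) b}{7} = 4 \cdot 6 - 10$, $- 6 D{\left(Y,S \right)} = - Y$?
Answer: $-66810$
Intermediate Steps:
$D{\left(Y,S \right)} = \frac{Y}{6}$ ($D{\left(Y,S \right)} = - \frac{\left(-1\right) Y}{6} = \frac{Y}{6}$)
$b = -98$ ($b = - 7 \left(4 \cdot 6 - 10\right) = - 7 \left(24 - 10\right) = \left(-7\right) 14 = -98$)
$A = - \frac{197}{2}$ ($A = \frac{1}{6} \cdot 15 - 101 = \frac{5}{2} - 101 = - \frac{197}{2} \approx -98.5$)
$\left(A + b\right) \left(-79 + 419\right) = \left(- \frac{197}{2} - 98\right) \left(-79 + 419\right) = \left(- \frac{393}{2}\right) 340 = -66810$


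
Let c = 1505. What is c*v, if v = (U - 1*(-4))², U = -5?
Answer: 1505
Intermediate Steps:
v = 1 (v = (-5 - 1*(-4))² = (-5 + 4)² = (-1)² = 1)
c*v = 1505*1 = 1505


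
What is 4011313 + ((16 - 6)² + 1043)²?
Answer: 5317762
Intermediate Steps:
4011313 + ((16 - 6)² + 1043)² = 4011313 + (10² + 1043)² = 4011313 + (100 + 1043)² = 4011313 + 1143² = 4011313 + 1306449 = 5317762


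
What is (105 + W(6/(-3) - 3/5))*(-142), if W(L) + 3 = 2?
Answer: -14768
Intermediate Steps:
W(L) = -1 (W(L) = -3 + 2 = -1)
(105 + W(6/(-3) - 3/5))*(-142) = (105 - 1)*(-142) = 104*(-142) = -14768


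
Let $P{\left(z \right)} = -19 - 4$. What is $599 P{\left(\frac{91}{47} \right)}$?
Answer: $-13777$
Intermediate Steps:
$P{\left(z \right)} = -23$
$599 P{\left(\frac{91}{47} \right)} = 599 \left(-23\right) = -13777$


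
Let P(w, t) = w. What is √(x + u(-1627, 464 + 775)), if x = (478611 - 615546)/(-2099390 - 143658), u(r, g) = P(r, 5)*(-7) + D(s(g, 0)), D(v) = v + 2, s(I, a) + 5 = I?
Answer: √54948113600230/65972 ≈ 112.36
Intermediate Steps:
s(I, a) = -5 + I
D(v) = 2 + v
u(r, g) = -3 + g - 7*r (u(r, g) = r*(-7) + (2 + (-5 + g)) = -7*r + (-3 + g) = -3 + g - 7*r)
x = 8055/131944 (x = -136935/(-2243048) = -136935*(-1/2243048) = 8055/131944 ≈ 0.061049)
√(x + u(-1627, 464 + 775)) = √(8055/131944 + (-3 + (464 + 775) - 7*(-1627))) = √(8055/131944 + (-3 + 1239 + 11389)) = √(8055/131944 + 12625) = √(1665801055/131944) = √54948113600230/65972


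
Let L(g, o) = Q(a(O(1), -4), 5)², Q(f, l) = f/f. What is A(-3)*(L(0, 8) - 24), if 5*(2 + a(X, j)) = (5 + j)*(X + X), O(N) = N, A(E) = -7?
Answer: 161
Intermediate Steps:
a(X, j) = -2 + 2*X*(5 + j)/5 (a(X, j) = -2 + ((5 + j)*(X + X))/5 = -2 + ((5 + j)*(2*X))/5 = -2 + (2*X*(5 + j))/5 = -2 + 2*X*(5 + j)/5)
Q(f, l) = 1
L(g, o) = 1 (L(g, o) = 1² = 1)
A(-3)*(L(0, 8) - 24) = -7*(1 - 24) = -7*(-23) = 161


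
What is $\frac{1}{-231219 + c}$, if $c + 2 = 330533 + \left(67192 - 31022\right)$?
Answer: $\frac{1}{135482} \approx 7.3811 \cdot 10^{-6}$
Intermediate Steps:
$c = 366701$ ($c = -2 + \left(330533 + \left(67192 - 31022\right)\right) = -2 + \left(330533 + 36170\right) = -2 + 366703 = 366701$)
$\frac{1}{-231219 + c} = \frac{1}{-231219 + 366701} = \frac{1}{135482}$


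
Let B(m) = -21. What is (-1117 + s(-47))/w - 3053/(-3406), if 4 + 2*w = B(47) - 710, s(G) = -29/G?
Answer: 30859435/7844018 ≈ 3.9341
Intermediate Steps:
w = -735/2 (w = -2 + (-21 - 710)/2 = -2 + (1/2)*(-731) = -2 - 731/2 = -735/2 ≈ -367.50)
(-1117 + s(-47))/w - 3053/(-3406) = (-1117 - 29/(-47))/(-735/2) - 3053/(-3406) = (-1117 - 29*(-1/47))*(-2/735) - 3053*(-1/3406) = (-1117 + 29/47)*(-2/735) + 3053/3406 = -52470/47*(-2/735) + 3053/3406 = 6996/2303 + 3053/3406 = 30859435/7844018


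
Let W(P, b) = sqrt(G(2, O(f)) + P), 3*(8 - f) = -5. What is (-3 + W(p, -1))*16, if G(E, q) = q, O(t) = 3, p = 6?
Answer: 0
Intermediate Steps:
f = 29/3 (f = 8 - 1/3*(-5) = 8 + 5/3 = 29/3 ≈ 9.6667)
W(P, b) = sqrt(3 + P)
(-3 + W(p, -1))*16 = (-3 + sqrt(3 + 6))*16 = (-3 + sqrt(9))*16 = (-3 + 3)*16 = 0*16 = 0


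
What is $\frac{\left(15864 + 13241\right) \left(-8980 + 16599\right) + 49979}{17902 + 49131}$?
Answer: $\frac{221800974}{67033} \approx 3308.8$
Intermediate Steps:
$\frac{\left(15864 + 13241\right) \left(-8980 + 16599\right) + 49979}{17902 + 49131} = \frac{29105 \cdot 7619 + 49979}{67033} = \left(221750995 + 49979\right) \frac{1}{67033} = 221800974 \cdot \frac{1}{67033} = \frac{221800974}{67033}$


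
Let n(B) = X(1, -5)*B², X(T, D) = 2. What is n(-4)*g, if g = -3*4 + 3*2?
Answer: -192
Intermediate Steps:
g = -6 (g = -12 + 6 = -6)
n(B) = 2*B²
n(-4)*g = (2*(-4)²)*(-6) = (2*16)*(-6) = 32*(-6) = -192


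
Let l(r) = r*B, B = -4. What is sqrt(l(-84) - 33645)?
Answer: 3*I*sqrt(3701) ≈ 182.51*I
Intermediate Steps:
l(r) = -4*r (l(r) = r*(-4) = -4*r)
sqrt(l(-84) - 33645) = sqrt(-4*(-84) - 33645) = sqrt(336 - 33645) = sqrt(-33309) = 3*I*sqrt(3701)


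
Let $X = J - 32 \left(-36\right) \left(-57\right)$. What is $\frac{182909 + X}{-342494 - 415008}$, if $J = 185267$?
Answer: $- \frac{151256}{378751} \approx -0.39935$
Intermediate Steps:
$X = 119603$ ($X = 185267 - 32 \left(-36\right) \left(-57\right) = 185267 - \left(-1152\right) \left(-57\right) = 185267 - 65664 = 119603$)
$\frac{182909 + X}{-342494 - 415008} = \frac{182909 + 119603}{-342494 - 415008} = \frac{302512}{-757502} = 302512 \left(- \frac{1}{757502}\right) = - \frac{151256}{378751}$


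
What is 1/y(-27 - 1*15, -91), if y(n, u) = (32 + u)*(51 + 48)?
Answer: -1/5841 ≈ -0.00017120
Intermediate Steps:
y(n, u) = 3168 + 99*u (y(n, u) = (32 + u)*99 = 3168 + 99*u)
1/y(-27 - 1*15, -91) = 1/(3168 + 99*(-91)) = 1/(3168 - 9009) = 1/(-5841) = -1/5841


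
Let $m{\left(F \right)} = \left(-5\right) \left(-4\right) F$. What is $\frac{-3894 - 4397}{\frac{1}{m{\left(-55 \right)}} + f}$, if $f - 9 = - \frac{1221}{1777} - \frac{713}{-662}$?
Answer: $- \frac{5364324258700}{6074747563} \approx -883.05$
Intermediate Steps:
$m{\left(F \right)} = 20 F$
$f = \frac{11046065}{1176374}$ ($f = 9 - \left(- \frac{713}{662} + \frac{1221}{1777}\right) = 9 - - \frac{458699}{1176374} = 9 + \left(- \frac{1221}{1777} + \frac{713}{662}\right) = 9 + \frac{458699}{1176374} = \frac{11046065}{1176374} \approx 9.3899$)
$\frac{-3894 - 4397}{\frac{1}{m{\left(-55 \right)}} + f} = \frac{-3894 - 4397}{\frac{1}{20 \left(-55\right)} + \frac{11046065}{1176374}} = - \frac{8291}{\frac{1}{-1100} + \frac{11046065}{1176374}} = - \frac{8291}{- \frac{1}{1100} + \frac{11046065}{1176374}} = - \frac{8291}{\frac{6074747563}{647005700}} = \left(-8291\right) \frac{647005700}{6074747563} = - \frac{5364324258700}{6074747563}$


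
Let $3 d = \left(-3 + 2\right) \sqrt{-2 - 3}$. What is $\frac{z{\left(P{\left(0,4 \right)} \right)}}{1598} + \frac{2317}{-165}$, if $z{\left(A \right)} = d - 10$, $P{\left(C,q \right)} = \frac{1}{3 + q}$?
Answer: $- \frac{1852108}{131835} - \frac{i \sqrt{5}}{4794} \approx -14.049 - 0.00046643 i$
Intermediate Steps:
$d = - \frac{i \sqrt{5}}{3}$ ($d = \frac{\left(-3 + 2\right) \sqrt{-2 - 3}}{3} = \frac{\left(-1\right) \sqrt{-5}}{3} = \frac{\left(-1\right) i \sqrt{5}}{3} = - \frac{i \sqrt{5}}{3} \approx - 0.74536 i$)
$z{\left(A \right)} = -10 - \frac{i \sqrt{5}}{3}$ ($z{\left(A \right)} = - \frac{i \sqrt{5}}{3} - 10 = -10 - \frac{i \sqrt{5}}{3}$)
$\frac{z{\left(P{\left(0,4 \right)} \right)}}{1598} + \frac{2317}{-165} = \frac{-10 - \frac{i \sqrt{5}}{3}}{1598} + \frac{2317}{-165} = \left(-10 - \frac{i \sqrt{5}}{3}\right) \frac{1}{1598} + 2317 \left(- \frac{1}{165}\right) = \left(- \frac{5}{799} - \frac{i \sqrt{5}}{4794}\right) - \frac{2317}{165} = - \frac{1852108}{131835} - \frac{i \sqrt{5}}{4794}$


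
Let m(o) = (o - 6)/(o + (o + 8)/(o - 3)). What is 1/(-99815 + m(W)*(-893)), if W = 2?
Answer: -2/200523 ≈ -9.9739e-6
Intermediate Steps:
m(o) = (-6 + o)/(o + (8 + o)/(-3 + o))
1/(-99815 + m(W)*(-893)) = 1/(-99815 + ((18 + 2**2 - 9*2)/(8 + 2**2 - 2*2))*(-893)) = 1/(-99815 + ((18 + 4 - 18)/(8 + 4 - 4))*(-893)) = 1/(-99815 + (4/8)*(-893)) = 1/(-99815 + ((1/8)*4)*(-893)) = 1/(-99815 + (1/2)*(-893)) = 1/(-99815 - 893/2) = 1/(-200523/2) = -2/200523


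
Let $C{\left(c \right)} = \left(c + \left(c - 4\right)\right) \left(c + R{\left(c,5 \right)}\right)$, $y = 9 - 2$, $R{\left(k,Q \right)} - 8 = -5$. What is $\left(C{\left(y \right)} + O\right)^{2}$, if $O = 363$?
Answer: $214369$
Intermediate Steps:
$R{\left(k,Q \right)} = 3$ ($R{\left(k,Q \right)} = 8 - 5 = 3$)
$y = 7$ ($y = 9 - 2 = 7$)
$C{\left(c \right)} = \left(-4 + 2 c\right) \left(3 + c\right)$ ($C{\left(c \right)} = \left(c + \left(c - 4\right)\right) \left(c + 3\right) = \left(c + \left(c - 4\right)\right) \left(3 + c\right) = \left(c + \left(-4 + c\right)\right) \left(3 + c\right) = \left(-4 + 2 c\right) \left(3 + c\right)$)
$\left(C{\left(y \right)} + O\right)^{2} = \left(\left(-12 + 2 \cdot 7 + 2 \cdot 7^{2}\right) + 363\right)^{2} = \left(\left(-12 + 14 + 2 \cdot 49\right) + 363\right)^{2} = \left(\left(-12 + 14 + 98\right) + 363\right)^{2} = \left(100 + 363\right)^{2} = 463^{2} = 214369$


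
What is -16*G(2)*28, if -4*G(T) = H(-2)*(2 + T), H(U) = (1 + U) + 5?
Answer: 1792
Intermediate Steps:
H(U) = 6 + U
G(T) = -2 - T (G(T) = -(6 - 2)*(2 + T)/4 = -(2 + T) = -(8 + 4*T)/4 = -2 - T)
-16*G(2)*28 = -16*(-2 - 1*2)*28 = -16*(-2 - 2)*28 = -16*(-4)*28 = 64*28 = 1792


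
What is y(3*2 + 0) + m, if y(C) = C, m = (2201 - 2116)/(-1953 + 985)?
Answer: 5723/968 ≈ 5.9122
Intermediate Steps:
m = -85/968 (m = 85/(-968) = 85*(-1/968) = -85/968 ≈ -0.087810)
y(3*2 + 0) + m = (3*2 + 0) - 85/968 = (6 + 0) - 85/968 = 6 - 85/968 = 5723/968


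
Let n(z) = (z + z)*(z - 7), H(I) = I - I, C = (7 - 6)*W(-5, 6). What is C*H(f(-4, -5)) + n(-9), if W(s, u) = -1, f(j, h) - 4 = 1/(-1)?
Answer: 288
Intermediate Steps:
f(j, h) = 3 (f(j, h) = 4 + 1/(-1) = 4 - 1 = 3)
C = -1 (C = (7 - 6)*(-1) = 1*(-1) = -1)
H(I) = 0
n(z) = 2*z*(-7 + z) (n(z) = (2*z)*(-7 + z) = 2*z*(-7 + z))
C*H(f(-4, -5)) + n(-9) = -1*0 + 2*(-9)*(-7 - 9) = 0 + 2*(-9)*(-16) = 0 + 288 = 288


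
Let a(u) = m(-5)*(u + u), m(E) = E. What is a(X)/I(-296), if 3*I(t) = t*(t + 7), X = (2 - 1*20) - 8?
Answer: 195/21386 ≈ 0.0091181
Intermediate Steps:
X = -26 (X = (2 - 20) - 8 = -18 - 8 = -26)
a(u) = -10*u (a(u) = -5*(u + u) = -10*u)
I(t) = t*(7 + t)/3 (I(t) = (t*(t + 7))/3 = (t*(7 + t))/3 = t*(7 + t)/3)
a(X)/I(-296) = (-10*(-26))/(((⅓)*(-296)*(7 - 296))) = 260/(((⅓)*(-296)*(-289))) = 260/(85544/3) = 260*(3/85544) = 195/21386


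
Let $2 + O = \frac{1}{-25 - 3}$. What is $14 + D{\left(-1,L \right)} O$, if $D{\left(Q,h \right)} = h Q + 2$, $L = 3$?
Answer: $\frac{449}{28} \approx 16.036$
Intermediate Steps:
$D{\left(Q,h \right)} = 2 + Q h$ ($D{\left(Q,h \right)} = Q h + 2 = 2 + Q h$)
$O = - \frac{57}{28}$ ($O = -2 + \frac{1}{-25 - 3} = -2 + \frac{1}{-28} = -2 - \frac{1}{28} = - \frac{57}{28} \approx -2.0357$)
$14 + D{\left(-1,L \right)} O = 14 + \left(2 - 3\right) \left(- \frac{57}{28}\right) = 14 - - \frac{57}{28} = 14 + \frac{57}{28} = \frac{449}{28}$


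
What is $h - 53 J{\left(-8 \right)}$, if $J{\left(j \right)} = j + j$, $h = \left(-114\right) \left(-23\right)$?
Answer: $3470$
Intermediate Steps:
$h = 2622$
$J{\left(j \right)} = 2 j$
$h - 53 J{\left(-8 \right)} = 2622 - 53 \cdot 2 \left(-8\right) = 2622 - 53 \left(-16\right) = 2622 - -848 = 2622 + 848 = 3470$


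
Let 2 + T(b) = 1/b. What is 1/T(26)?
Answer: -26/51 ≈ -0.50980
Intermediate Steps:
T(b) = -2 + 1/b
1/T(26) = 1/(-2 + 1/26) = 1/(-51/26) = -26/51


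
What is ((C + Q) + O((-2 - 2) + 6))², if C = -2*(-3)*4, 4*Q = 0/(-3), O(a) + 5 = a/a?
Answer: 400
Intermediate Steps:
O(a) = -4 (O(a) = -5 + a/a = -5 + 1 = -4)
Q = 0 (Q = (0/(-3))/4 = (0*(-⅓))/4 = (¼)*0 = 0)
C = 24 (C = 6*4 = 24)
((C + Q) + O((-2 - 2) + 6))² = ((24 + 0) - 4)² = (24 - 4)² = 20² = 400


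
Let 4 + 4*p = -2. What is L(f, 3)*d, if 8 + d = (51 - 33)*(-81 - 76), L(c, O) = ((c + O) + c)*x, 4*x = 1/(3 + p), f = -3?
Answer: 1417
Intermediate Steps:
p = -3/2 (p = -1 + (¼)*(-2) = -1 - ½ = -3/2 ≈ -1.5000)
x = ⅙ (x = 1/(4*(3 - 3/2)) = 1/(4*(3/2)) = (¼)*(⅔) = ⅙ ≈ 0.16667)
L(c, O) = c/3 + O/6 (L(c, O) = ((c + O) + c)*(⅙) = ((O + c) + c)*(⅙) = (O + 2*c)*(⅙) = c/3 + O/6)
d = -2834 (d = -8 + (51 - 33)*(-81 - 76) = -8 + 18*(-157) = -8 - 2826 = -2834)
L(f, 3)*d = ((⅓)*(-3) + (⅙)*3)*(-2834) = (-1 + ½)*(-2834) = -½*(-2834) = 1417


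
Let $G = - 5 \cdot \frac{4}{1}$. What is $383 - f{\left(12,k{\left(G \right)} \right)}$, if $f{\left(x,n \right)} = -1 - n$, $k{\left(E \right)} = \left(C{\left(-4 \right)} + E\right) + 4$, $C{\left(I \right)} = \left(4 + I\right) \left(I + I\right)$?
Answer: $368$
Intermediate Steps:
$C{\left(I \right)} = 2 I \left(4 + I\right)$ ($C{\left(I \right)} = \left(4 + I\right) 2 I = 2 I \left(4 + I\right)$)
$G = -20$ ($G = - 5 \cdot 4 \cdot 1 = \left(-5\right) 4 = -20$)
$k{\left(E \right)} = 4 + E$ ($k{\left(E \right)} = \left(2 \left(-4\right) \left(4 - 4\right) + E\right) + 4 = \left(2 \left(-4\right) 0 + E\right) + 4 = \left(0 + E\right) + 4 = E + 4 = 4 + E$)
$383 - f{\left(12,k{\left(G \right)} \right)} = 383 - \left(-1 - \left(4 - 20\right)\right) = 383 - \left(-1 - -16\right) = 383 - \left(-1 + 16\right) = 383 - 15 = 368$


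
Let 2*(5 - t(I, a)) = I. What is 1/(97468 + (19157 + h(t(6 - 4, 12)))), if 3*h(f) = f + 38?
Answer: 1/116639 ≈ 8.5735e-6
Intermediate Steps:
t(I, a) = 5 - I/2
h(f) = 38/3 + f/3 (h(f) = (f + 38)/3 = (38 + f)/3 = 38/3 + f/3)
1/(97468 + (19157 + h(t(6 - 4, 12)))) = 1/(97468 + (19157 + (38/3 + (5 - (6 - 4)/2)/3))) = 1/(97468 + (19157 + (38/3 + (5 - ½*2)/3))) = 1/(97468 + (19157 + (38/3 + (5 - 1)/3))) = 1/(97468 + (19157 + (38/3 + (⅓)*4))) = 1/(97468 + (19157 + (38/3 + 4/3))) = 1/(97468 + (19157 + 14)) = 1/(97468 + 19171) = 1/116639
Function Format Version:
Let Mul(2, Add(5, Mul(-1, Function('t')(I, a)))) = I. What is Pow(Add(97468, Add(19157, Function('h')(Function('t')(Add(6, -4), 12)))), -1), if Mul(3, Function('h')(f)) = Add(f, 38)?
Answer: Rational(1, 116639) ≈ 8.5735e-6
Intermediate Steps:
Function('t')(I, a) = Add(5, Mul(Rational(-1, 2), I))
Function('h')(f) = Add(Rational(38, 3), Mul(Rational(1, 3), f)) (Function('h')(f) = Mul(Rational(1, 3), Add(f, 38)) = Mul(Rational(1, 3), Add(38, f)) = Add(Rational(38, 3), Mul(Rational(1, 3), f)))
Pow(Add(97468, Add(19157, Function('h')(Function('t')(Add(6, -4), 12)))), -1) = Pow(Add(97468, Add(19157, Add(Rational(38, 3), Mul(Rational(1, 3), Add(5, Mul(Rational(-1, 2), Add(6, -4))))))), -1) = Pow(Add(97468, Add(19157, Add(Rational(38, 3), Mul(Rational(1, 3), Add(5, Mul(Rational(-1, 2), 2)))))), -1) = Pow(Add(97468, Add(19157, Add(Rational(38, 3), Mul(Rational(1, 3), Add(5, -1))))), -1) = Pow(Add(97468, Add(19157, Add(Rational(38, 3), Mul(Rational(1, 3), 4)))), -1) = Pow(Add(97468, Add(19157, Add(Rational(38, 3), Rational(4, 3)))), -1) = Pow(Add(97468, Add(19157, 14)), -1) = Pow(Add(97468, 19171), -1) = Pow(116639, -1) = Rational(1, 116639)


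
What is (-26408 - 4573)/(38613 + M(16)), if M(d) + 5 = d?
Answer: -30981/38624 ≈ -0.80212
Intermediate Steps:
M(d) = -5 + d
(-26408 - 4573)/(38613 + M(16)) = (-26408 - 4573)/(38613 + (-5 + 16)) = -30981/(38613 + 11) = -30981/38624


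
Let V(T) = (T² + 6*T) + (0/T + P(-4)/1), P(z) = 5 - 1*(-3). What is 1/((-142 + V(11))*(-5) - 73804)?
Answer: -1/74069 ≈ -1.3501e-5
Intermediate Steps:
P(z) = 8 (P(z) = 5 + 3 = 8)
V(T) = 8 + T² + 6*T (V(T) = (T² + 6*T) + (0/T + 8/1) = (T² + 6*T) + (0 + 8*1) = (T² + 6*T) + (0 + 8) = (T² + 6*T) + 8 = 8 + T² + 6*T)
1/((-142 + V(11))*(-5) - 73804) = 1/((-142 + (8 + 11² + 6*11))*(-5) - 73804) = 1/((-142 + (8 + 121 + 66))*(-5) - 73804) = 1/((-142 + 195)*(-5) - 73804) = 1/(53*(-5) - 73804) = 1/(-265 - 73804) = 1/(-74069) = -1/74069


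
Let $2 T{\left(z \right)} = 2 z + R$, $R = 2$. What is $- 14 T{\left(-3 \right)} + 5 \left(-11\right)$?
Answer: $-27$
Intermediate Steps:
$T{\left(z \right)} = 1 + z$ ($T{\left(z \right)} = \frac{2 z + 2}{2} = \frac{2 + 2 z}{2} = 1 + z$)
$- 14 T{\left(-3 \right)} + 5 \left(-11\right) = - 14 \left(1 - 3\right) + 5 \left(-11\right) = \left(-14\right) \left(-2\right) - 55 = 28 - 55 = -27$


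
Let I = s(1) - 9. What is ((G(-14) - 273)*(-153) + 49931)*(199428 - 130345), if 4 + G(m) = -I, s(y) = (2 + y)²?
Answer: 6377189896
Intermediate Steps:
I = 0 (I = (2 + 1)² - 9 = 3² - 9 = 9 - 9 = 0)
G(m) = -4 (G(m) = -4 - 1*0 = -4 + 0 = -4)
((G(-14) - 273)*(-153) + 49931)*(199428 - 130345) = ((-4 - 273)*(-153) + 49931)*(199428 - 130345) = (-277*(-153) + 49931)*69083 = (42381 + 49931)*69083 = 92312*69083 = 6377189896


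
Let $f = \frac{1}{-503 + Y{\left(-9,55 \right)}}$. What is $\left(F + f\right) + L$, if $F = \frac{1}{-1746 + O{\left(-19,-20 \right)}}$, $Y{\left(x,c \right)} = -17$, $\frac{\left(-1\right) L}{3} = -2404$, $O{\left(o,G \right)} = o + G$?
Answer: $\frac{1338835219}{185640} \approx 7212.0$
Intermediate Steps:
$O{\left(o,G \right)} = G + o$
$L = 7212$ ($L = \left(-3\right) \left(-2404\right) = 7212$)
$F = - \frac{1}{1785}$ ($F = \frac{1}{-1746 - 39} = \frac{1}{-1785} = - \frac{1}{1785} \approx -0.00056022$)
$f = - \frac{1}{520}$ ($f = \frac{1}{-503 - 17} = \frac{1}{-520} = - \frac{1}{520} \approx -0.0019231$)
$\left(F + f\right) + L = \left(- \frac{1}{1785} - \frac{1}{520}\right) + 7212 = - \frac{461}{185640} + 7212 = \frac{1338835219}{185640}$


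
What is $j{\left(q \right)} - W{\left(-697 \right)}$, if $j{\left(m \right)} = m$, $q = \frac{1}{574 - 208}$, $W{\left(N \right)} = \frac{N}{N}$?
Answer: $- \frac{365}{366} \approx -0.99727$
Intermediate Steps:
$W{\left(N \right)} = 1$
$q = \frac{1}{366}$ ($q = \frac{1}{574 - 208} = \frac{1}{366} \approx 0.0027322$)
$j{\left(q \right)} - W{\left(-697 \right)} = \frac{1}{366} - 1 = - \frac{365}{366}$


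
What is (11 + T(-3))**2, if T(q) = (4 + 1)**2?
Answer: 1296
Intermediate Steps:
T(q) = 25 (T(q) = 5**2 = 25)
(11 + T(-3))**2 = (11 + 25)**2 = 36**2 = 1296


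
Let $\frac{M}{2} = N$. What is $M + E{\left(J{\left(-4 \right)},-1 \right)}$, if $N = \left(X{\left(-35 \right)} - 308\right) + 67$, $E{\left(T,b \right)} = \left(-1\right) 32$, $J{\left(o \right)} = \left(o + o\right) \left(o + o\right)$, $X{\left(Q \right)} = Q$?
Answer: $-584$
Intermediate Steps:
$J{\left(o \right)} = 4 o^{2}$ ($J{\left(o \right)} = 2 o 2 o = 4 o^{2}$)
$E{\left(T,b \right)} = -32$
$N = -276$ ($N = \left(-35 - 308\right) + 67 = -343 + 67 = -276$)
$M = -552$ ($M = 2 \left(-276\right) = -552$)
$M + E{\left(J{\left(-4 \right)},-1 \right)} = -552 - 32 = -584$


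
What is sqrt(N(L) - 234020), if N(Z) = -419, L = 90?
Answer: I*sqrt(234439) ≈ 484.19*I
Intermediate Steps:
sqrt(N(L) - 234020) = sqrt(-419 - 234020) = sqrt(-234439) = I*sqrt(234439)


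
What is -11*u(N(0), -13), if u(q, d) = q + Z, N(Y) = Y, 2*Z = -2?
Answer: 11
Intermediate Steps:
Z = -1 (Z = (1/2)*(-2) = -1)
u(q, d) = -1 + q (u(q, d) = q - 1 = -1 + q)
-11*u(N(0), -13) = -11*(-1 + 0) = -11*(-1) = 11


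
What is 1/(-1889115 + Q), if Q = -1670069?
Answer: -1/3559184 ≈ -2.8096e-7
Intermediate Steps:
1/(-1889115 + Q) = 1/(-1889115 - 1670069) = 1/(-3559184) = -1/3559184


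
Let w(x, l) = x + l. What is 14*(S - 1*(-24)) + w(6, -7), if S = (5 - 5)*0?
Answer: 335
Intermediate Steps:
S = 0 (S = 0*0 = 0)
w(x, l) = l + x
14*(S - 1*(-24)) + w(6, -7) = 14*(0 - 1*(-24)) + (-7 + 6) = 14*(0 + 24) - 1 = 14*24 - 1 = 336 - 1 = 335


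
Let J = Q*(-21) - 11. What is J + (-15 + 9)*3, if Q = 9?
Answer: -218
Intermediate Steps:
J = -200 (J = 9*(-21) - 11 = -189 - 11 = -200)
J + (-15 + 9)*3 = -200 + (-15 + 9)*3 = -200 - 6*3 = -200 - 18 = -218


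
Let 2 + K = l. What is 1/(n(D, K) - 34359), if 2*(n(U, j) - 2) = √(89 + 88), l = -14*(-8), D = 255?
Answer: -137428/4721613619 - 2*√177/4721613619 ≈ -2.9112e-5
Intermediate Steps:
l = 112
K = 110 (K = -2 + 112 = 110)
n(U, j) = 2 + √177/2 (n(U, j) = 2 + √(89 + 88)/2 = 2 + √177/2)
1/(n(D, K) - 34359) = 1/((2 + √177/2) - 34359) = 1/(-34357 + √177/2)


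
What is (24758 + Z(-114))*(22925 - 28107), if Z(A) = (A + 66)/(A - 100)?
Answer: -13727791660/107 ≈ -1.2830e+8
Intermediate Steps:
Z(A) = (66 + A)/(-100 + A)
(24758 + Z(-114))*(22925 - 28107) = (24758 + (66 - 114)/(-100 - 114))*(22925 - 28107) = (24758 - 48/(-214))*(-5182) = (24758 - 1/214*(-48))*(-5182) = (24758 + 24/107)*(-5182) = (2649130/107)*(-5182) = -13727791660/107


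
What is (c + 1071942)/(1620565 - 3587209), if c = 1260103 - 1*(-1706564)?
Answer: -1346203/655548 ≈ -2.0536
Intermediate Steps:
c = 2966667 (c = 1260103 + 1706564 = 2966667)
(c + 1071942)/(1620565 - 3587209) = (2966667 + 1071942)/(1620565 - 3587209) = 4038609/(-1966644) = 4038609*(-1/1966644) = -1346203/655548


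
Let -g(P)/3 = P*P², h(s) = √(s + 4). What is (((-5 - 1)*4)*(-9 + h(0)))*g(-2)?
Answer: 4032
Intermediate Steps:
h(s) = √(4 + s)
g(P) = -3*P³ (g(P) = -3*P*P² = -3*P³)
(((-5 - 1)*4)*(-9 + h(0)))*g(-2) = (((-5 - 1)*4)*(-9 + √(4 + 0)))*(-3*(-2)³) = ((-6*4)*(-9 + √4))*(-3*(-8)) = -24*(-9 + 2)*24 = -24*(-7)*24 = 168*24 = 4032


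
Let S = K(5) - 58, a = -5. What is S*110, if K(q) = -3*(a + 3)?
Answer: -5720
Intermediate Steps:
K(q) = 6 (K(q) = -3*(-5 + 3) = -3*(-2) = 6)
S = -52 (S = 6 - 58 = -52)
S*110 = -52*110 = -5720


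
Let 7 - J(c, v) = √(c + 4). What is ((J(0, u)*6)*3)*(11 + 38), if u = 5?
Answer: 4410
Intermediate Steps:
J(c, v) = 7 - √(4 + c) (J(c, v) = 7 - √(c + 4) = 7 - √(4 + c))
((J(0, u)*6)*3)*(11 + 38) = (((7 - √(4 + 0))*6)*3)*(11 + 38) = (((7 - √4)*6)*3)*49 = (((7 - 1*2)*6)*3)*49 = (((7 - 2)*6)*3)*49 = ((5*6)*3)*49 = (30*3)*49 = 90*49 = 4410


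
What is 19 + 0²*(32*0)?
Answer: 19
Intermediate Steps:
19 + 0²*(32*0) = 19 + 0*0 = 19 + 0 = 19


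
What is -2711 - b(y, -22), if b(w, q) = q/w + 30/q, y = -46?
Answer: -685659/253 ≈ -2710.1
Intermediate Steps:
b(w, q) = 30/q + q/w
-2711 - b(y, -22) = -2711 - (30/(-22) - 22/(-46)) = -2711 - (30*(-1/22) - 22*(-1/46)) = -2711 - (-15/11 + 11/23) = -2711 - 1*(-224/253) = -2711 + 224/253 = -685659/253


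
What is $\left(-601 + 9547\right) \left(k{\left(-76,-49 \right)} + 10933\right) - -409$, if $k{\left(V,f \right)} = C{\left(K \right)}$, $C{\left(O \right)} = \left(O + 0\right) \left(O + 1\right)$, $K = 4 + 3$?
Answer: $98308003$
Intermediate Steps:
$K = 7$
$C{\left(O \right)} = O \left(1 + O\right)$
$k{\left(V,f \right)} = 56$ ($k{\left(V,f \right)} = 7 \left(1 + 7\right) = 7 \cdot 8 = 56$)
$\left(-601 + 9547\right) \left(k{\left(-76,-49 \right)} + 10933\right) - -409 = \left(-601 + 9547\right) \left(56 + 10933\right) - -409 = 8946 \cdot 10989 + 409 = 98307594 + 409 = 98308003$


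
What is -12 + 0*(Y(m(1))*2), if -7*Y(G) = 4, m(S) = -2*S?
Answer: -12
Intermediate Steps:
Y(G) = -4/7 (Y(G) = -⅐*4 = -4/7)
-12 + 0*(Y(m(1))*2) = -12 + 0*(-4/7*2) = -12 + 0*(-8/7) = -12 + 0 = -12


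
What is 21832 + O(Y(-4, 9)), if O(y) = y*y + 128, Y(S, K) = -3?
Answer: 21969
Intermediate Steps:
O(y) = 128 + y² (O(y) = y² + 128 = 128 + y²)
21832 + O(Y(-4, 9)) = 21832 + (128 + (-3)²) = 21832 + (128 + 9) = 21832 + 137 = 21969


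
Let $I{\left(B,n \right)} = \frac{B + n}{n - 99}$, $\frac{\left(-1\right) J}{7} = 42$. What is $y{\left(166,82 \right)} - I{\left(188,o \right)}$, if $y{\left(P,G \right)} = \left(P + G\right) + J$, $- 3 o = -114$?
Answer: $- \frac{2580}{61} \approx -42.295$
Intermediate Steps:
$J = -294$ ($J = \left(-7\right) 42 = -294$)
$o = 38$ ($o = \left(- \frac{1}{3}\right) \left(-114\right) = 38$)
$I{\left(B,n \right)} = \frac{B + n}{-99 + n}$
$y{\left(P,G \right)} = -294 + G + P$ ($y{\left(P,G \right)} = \left(P + G\right) - 294 = \left(G + P\right) - 294 = -294 + G + P$)
$y{\left(166,82 \right)} - I{\left(188,o \right)} = \left(-294 + 82 + 166\right) - \frac{188 + 38}{-99 + 38} = -46 - \frac{1}{-61} \cdot 226 = -46 - \left(- \frac{1}{61}\right) 226 = -46 - - \frac{226}{61} = -46 + \frac{226}{61} = - \frac{2580}{61}$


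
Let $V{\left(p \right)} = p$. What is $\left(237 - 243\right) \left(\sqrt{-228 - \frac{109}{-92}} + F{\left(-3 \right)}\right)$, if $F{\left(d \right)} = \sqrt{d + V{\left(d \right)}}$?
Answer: $\frac{3 i \left(- \sqrt{479941} - 46 \sqrt{6}\right)}{23} \approx - 105.06 i$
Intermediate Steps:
$F{\left(d \right)} = \sqrt{2} \sqrt{d}$ ($F{\left(d \right)} = \sqrt{d + d} = \sqrt{2 d} = \sqrt{2} \sqrt{d}$)
$\left(237 - 243\right) \left(\sqrt{-228 - \frac{109}{-92}} + F{\left(-3 \right)}\right) = \left(237 - 243\right) \left(\sqrt{-228 - \frac{109}{-92}} + \sqrt{2} \sqrt{-3}\right) = \left(237 - 243\right) \left(\sqrt{-228 - - \frac{109}{92}} + \sqrt{2} i \sqrt{3}\right) = - 6 \left(\sqrt{-228 + \frac{109}{92}} + i \sqrt{6}\right) = - 6 \left(\sqrt{- \frac{20867}{92}} + i \sqrt{6}\right) = - 6 \left(\frac{i \sqrt{479941}}{46} + i \sqrt{6}\right) = - 6 \left(i \sqrt{6} + \frac{i \sqrt{479941}}{46}\right) = - 6 i \sqrt{6} - \frac{3 i \sqrt{479941}}{23}$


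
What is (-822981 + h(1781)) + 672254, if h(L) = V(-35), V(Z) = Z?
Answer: -150762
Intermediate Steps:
h(L) = -35
(-822981 + h(1781)) + 672254 = (-822981 - 35) + 672254 = -823016 + 672254 = -150762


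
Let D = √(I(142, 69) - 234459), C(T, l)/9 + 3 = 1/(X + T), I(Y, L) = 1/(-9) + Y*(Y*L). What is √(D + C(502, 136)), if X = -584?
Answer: √(-1640574 + 161376*√162683)/246 ≈ 32.380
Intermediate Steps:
I(Y, L) = -⅑ + L*Y² (I(Y, L) = -⅑ + Y*(L*Y) = -⅑ + L*Y²)
C(T, l) = -27 + 9/(-584 + T)
D = 8*√162683/3 (D = √((-⅑ + 69*142²) - 234459) = √((-⅑ + 69*20164) - 234459) = √((-⅑ + 1391316) - 234459) = √(12521843/9 - 234459) = √(10411712/9) = 8*√162683/3 ≈ 1075.6)
√(D + C(502, 136)) = √(8*√162683/3 + 9*(1753 - 3*502)/(-584 + 502)) = √(8*√162683/3 + 9*(1753 - 1506)/(-82)) = √(8*√162683/3 + 9*(-1/82)*247) = √(8*√162683/3 - 2223/82) = √(-2223/82 + 8*√162683/3)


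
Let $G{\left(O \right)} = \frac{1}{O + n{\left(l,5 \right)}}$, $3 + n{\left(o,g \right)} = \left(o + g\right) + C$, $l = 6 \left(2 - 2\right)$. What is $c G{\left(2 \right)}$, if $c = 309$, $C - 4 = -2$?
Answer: $\frac{103}{2} \approx 51.5$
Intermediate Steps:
$l = 0$ ($l = 6 \cdot 0 = 0$)
$C = 2$ ($C = 4 - 2 = 2$)
$n{\left(o,g \right)} = -1 + g + o$ ($n{\left(o,g \right)} = -3 + \left(\left(o + g\right) + 2\right) = -3 + \left(\left(g + o\right) + 2\right) = -3 + \left(2 + g + o\right) = -1 + g + o$)
$G{\left(O \right)} = \frac{1}{4 + O}$ ($G{\left(O \right)} = \frac{1}{O + \left(-1 + 5 + 0\right)} = \frac{1}{O + 4} = \frac{1}{4 + O}$)
$c G{\left(2 \right)} = \frac{309}{4 + 2} = \frac{309}{6} = 309 \cdot \frac{1}{6} = \frac{103}{2}$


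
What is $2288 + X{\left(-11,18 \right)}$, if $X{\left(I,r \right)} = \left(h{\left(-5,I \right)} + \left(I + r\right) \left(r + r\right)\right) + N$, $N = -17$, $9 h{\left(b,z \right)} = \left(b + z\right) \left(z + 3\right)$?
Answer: $\frac{22835}{9} \approx 2537.2$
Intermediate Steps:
$h{\left(b,z \right)} = \frac{\left(3 + z\right) \left(b + z\right)}{9}$ ($h{\left(b,z \right)} = \frac{\left(b + z\right) \left(z + 3\right)}{9} = \frac{\left(b + z\right) \left(3 + z\right)}{9} = \frac{\left(3 + z\right) \left(b + z\right)}{9}$)
$X{\left(I,r \right)} = - \frac{56}{3} - \frac{2 I}{9} + \frac{I^{2}}{9} + 2 r \left(I + r\right)$ ($X{\left(I,r \right)} = \left(\left(\frac{1}{3} \left(-5\right) + \frac{I}{3} + \frac{I^{2}}{9} + \frac{1}{9} \left(-5\right) I\right) + \left(I + r\right) \left(r + r\right)\right) - 17 = \left(\left(- \frac{5}{3} + \frac{I}{3} + \frac{I^{2}}{9} - \frac{5 I}{9}\right) + \left(I + r\right) 2 r\right) - 17 = \left(\left(- \frac{5}{3} - \frac{2 I}{9} + \frac{I^{2}}{9}\right) + 2 r \left(I + r\right)\right) - 17 = \left(- \frac{5}{3} - \frac{2 I}{9} + \frac{I^{2}}{9} + 2 r \left(I + r\right)\right) - 17 = - \frac{56}{3} - \frac{2 I}{9} + \frac{I^{2}}{9} + 2 r \left(I + r\right)$)
$2288 + X{\left(-11,18 \right)} = 2288 + \left(- \frac{56}{3} + 2 \cdot 18^{2} - - \frac{22}{9} + \frac{\left(-11\right)^{2}}{9} + 2 \left(-11\right) 18\right) = 2288 + \left(- \frac{56}{3} + 2 \cdot 324 + \frac{22}{9} + \frac{1}{9} \cdot 121 - 396\right) = 2288 + \left(- \frac{56}{3} + 648 + \frac{22}{9} + \frac{121}{9} - 396\right) = 2288 + \frac{2243}{9} = \frac{22835}{9}$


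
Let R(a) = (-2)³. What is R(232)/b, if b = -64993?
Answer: 8/64993 ≈ 0.00012309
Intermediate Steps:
R(a) = -8
R(232)/b = -8/(-64993) = -8*(-1/64993) = 8/64993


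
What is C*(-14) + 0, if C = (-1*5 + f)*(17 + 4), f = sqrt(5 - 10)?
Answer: 1470 - 294*I*sqrt(5) ≈ 1470.0 - 657.4*I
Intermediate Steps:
f = I*sqrt(5) (f = sqrt(-5) = I*sqrt(5) ≈ 2.2361*I)
C = -105 + 21*I*sqrt(5) (C = (-1*5 + I*sqrt(5))*(17 + 4) = (-5 + I*sqrt(5))*21 = -105 + 21*I*sqrt(5) ≈ -105.0 + 46.957*I)
C*(-14) + 0 = (-105 + 21*I*sqrt(5))*(-14) + 0 = (1470 - 294*I*sqrt(5)) + 0 = 1470 - 294*I*sqrt(5)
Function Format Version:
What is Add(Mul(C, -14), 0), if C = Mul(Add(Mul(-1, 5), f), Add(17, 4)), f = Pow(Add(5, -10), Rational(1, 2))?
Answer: Add(1470, Mul(-294, I, Pow(5, Rational(1, 2)))) ≈ Add(1470.0, Mul(-657.40, I))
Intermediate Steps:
f = Mul(I, Pow(5, Rational(1, 2))) (f = Pow(-5, Rational(1, 2)) = Mul(I, Pow(5, Rational(1, 2))) ≈ Mul(2.2361, I))
C = Add(-105, Mul(21, I, Pow(5, Rational(1, 2)))) (C = Mul(Add(Mul(-1, 5), Mul(I, Pow(5, Rational(1, 2)))), Add(17, 4)) = Mul(Add(-5, Mul(I, Pow(5, Rational(1, 2)))), 21) = Add(-105, Mul(21, I, Pow(5, Rational(1, 2)))) ≈ Add(-105.00, Mul(46.957, I)))
Add(Mul(C, -14), 0) = Add(Mul(Add(-105, Mul(21, I, Pow(5, Rational(1, 2)))), -14), 0) = Add(Add(1470, Mul(-294, I, Pow(5, Rational(1, 2)))), 0) = Add(1470, Mul(-294, I, Pow(5, Rational(1, 2))))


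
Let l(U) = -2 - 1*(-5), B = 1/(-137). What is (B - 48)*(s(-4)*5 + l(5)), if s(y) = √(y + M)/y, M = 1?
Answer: -19731/137 + 32885*I*√3/548 ≈ -144.02 + 103.94*I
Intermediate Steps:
B = -1/137 ≈ -0.0072993
l(U) = 3 (l(U) = -2 + 5 = 3)
s(y) = √(1 + y)/y (s(y) = √(y + 1)/y = √(1 + y)/y)
(B - 48)*(s(-4)*5 + l(5)) = (-1/137 - 48)*((√(1 - 4)/(-4))*5 + 3) = -6577*(-I*√3/4*5 + 3)/137 = -6577*(-5*I*√3/4 + 3)/137 = -6577*(3 - 5*I*√3/4)/137 = -19731/137 + 32885*I*√3/548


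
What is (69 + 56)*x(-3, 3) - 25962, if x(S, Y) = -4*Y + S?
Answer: -27837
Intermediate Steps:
x(S, Y) = S - 4*Y
(69 + 56)*x(-3, 3) - 25962 = (69 + 56)*(-3 - 4*3) - 25962 = 125*(-3 - 12) - 25962 = 125*(-15) - 25962 = -1875 - 25962 = -27837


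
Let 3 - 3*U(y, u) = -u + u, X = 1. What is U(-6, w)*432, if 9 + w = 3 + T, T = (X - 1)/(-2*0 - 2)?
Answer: 432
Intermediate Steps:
T = 0 (T = (1 - 1)/(-2*0 - 2) = 0/(0 - 2) = 0/(-2) = 0*(-½) = 0)
w = -6 (w = -9 + (3 + 0) = -9 + 3 = -6)
U(y, u) = 1 (U(y, u) = 1 - (-u + u)/3 = 1 - ⅓*0 = 1 + 0 = 1)
U(-6, w)*432 = 1*432 = 432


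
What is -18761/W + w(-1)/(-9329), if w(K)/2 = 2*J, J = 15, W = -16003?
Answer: 174061189/149291987 ≈ 1.1659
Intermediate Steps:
w(K) = 60 (w(K) = 2*(2*15) = 2*30 = 60)
-18761/W + w(-1)/(-9329) = -18761/(-16003) + 60/(-9329) = -18761*(-1/16003) + 60*(-1/9329) = 18761/16003 - 60/9329 = 174061189/149291987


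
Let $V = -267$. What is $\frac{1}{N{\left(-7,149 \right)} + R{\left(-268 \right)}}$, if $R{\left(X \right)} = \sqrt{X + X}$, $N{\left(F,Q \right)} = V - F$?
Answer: $- \frac{65}{17034} - \frac{i \sqrt{134}}{34068} \approx -0.0038159 - 0.00033979 i$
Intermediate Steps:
$N{\left(F,Q \right)} = -267 - F$
$R{\left(X \right)} = \sqrt{2} \sqrt{X}$ ($R{\left(X \right)} = \sqrt{2 X} = \sqrt{2} \sqrt{X}$)
$\frac{1}{N{\left(-7,149 \right)} + R{\left(-268 \right)}} = \frac{1}{\left(-267 - -7\right) + \sqrt{2} \sqrt{-268}} = \frac{1}{\left(-267 + 7\right) + \sqrt{2} \cdot 2 i \sqrt{67}} = \frac{1}{-260 + 2 i \sqrt{134}}$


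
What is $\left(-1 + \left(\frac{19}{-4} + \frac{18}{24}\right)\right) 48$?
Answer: $-240$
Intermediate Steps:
$\left(-1 + \left(\frac{19}{-4} + \frac{18}{24}\right)\right) 48 = \left(-1 + \left(19 \left(- \frac{1}{4}\right) + 18 \cdot \frac{1}{24}\right)\right) 48 = \left(-1 + \left(- \frac{19}{4} + \frac{3}{4}\right)\right) 48 = \left(-1 - 4\right) 48 = \left(-5\right) 48 = -240$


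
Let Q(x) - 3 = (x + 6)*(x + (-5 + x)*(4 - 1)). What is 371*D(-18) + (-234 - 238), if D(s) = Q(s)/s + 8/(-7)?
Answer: -134855/6 ≈ -22476.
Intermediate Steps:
Q(x) = 3 + (-15 + 4*x)*(6 + x) (Q(x) = 3 + (x + 6)*(x + (-5 + x)*(4 - 1)) = 3 + (6 + x)*(x + (-5 + x)*3) = 3 + (6 + x)*(x + (-15 + 3*x)) = 3 + (6 + x)*(-15 + 4*x) = 3 + (-15 + 4*x)*(6 + x))
D(s) = -8/7 + (-87 + 4*s² + 9*s)/s (D(s) = (-87 + 4*s² + 9*s)/s + 8/(-7) = (-87 + 4*s² + 9*s)/s + 8*(-⅐) = (-87 + 4*s² + 9*s)/s - 8/7 = -8/7 + (-87 + 4*s² + 9*s)/s)
371*D(-18) + (-234 - 238) = 371*(55/7 - 87/(-18) + 4*(-18)) + (-234 - 238) = 371*(55/7 - 87*(-1/18) - 72) - 472 = 371*(55/7 + 29/6 - 72) - 472 = 371*(-2491/42) - 472 = -132023/6 - 472 = -134855/6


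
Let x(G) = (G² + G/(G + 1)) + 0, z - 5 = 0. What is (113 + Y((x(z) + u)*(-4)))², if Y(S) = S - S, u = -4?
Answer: 12769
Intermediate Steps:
z = 5 (z = 5 + 0 = 5)
x(G) = G² + G/(1 + G) (x(G) = (G² + G/(1 + G)) + 0 = G² + G/(1 + G))
Y(S) = 0
(113 + Y((x(z) + u)*(-4)))² = (113 + 0)² = 113² = 12769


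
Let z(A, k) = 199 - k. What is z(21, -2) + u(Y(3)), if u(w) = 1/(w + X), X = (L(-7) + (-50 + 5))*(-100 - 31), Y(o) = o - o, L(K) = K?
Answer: 1369213/6812 ≈ 201.00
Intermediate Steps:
Y(o) = 0
X = 6812 (X = (-7 + (-50 + 5))*(-100 - 31) = (-7 - 45)*(-131) = -52*(-131) = 6812)
u(w) = 1/(6812 + w) (u(w) = 1/(w + 6812) = 1/(6812 + w))
z(21, -2) + u(Y(3)) = (199 - 1*(-2)) + 1/(6812 + 0) = (199 + 2) + 1/6812 = 201 + 1/6812 = 1369213/6812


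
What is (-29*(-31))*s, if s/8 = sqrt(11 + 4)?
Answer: 7192*sqrt(15) ≈ 27855.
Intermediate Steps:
s = 8*sqrt(15) (s = 8*sqrt(11 + 4) = 8*sqrt(15) ≈ 30.984)
(-29*(-31))*s = (-29*(-31))*(8*sqrt(15)) = 899*(8*sqrt(15)) = 7192*sqrt(15)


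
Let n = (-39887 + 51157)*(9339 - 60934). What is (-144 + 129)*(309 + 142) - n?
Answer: 581468885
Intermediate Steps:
n = -581475650 (n = 11270*(-51595) = -581475650)
(-144 + 129)*(309 + 142) - n = (-144 + 129)*(309 + 142) - 1*(-581475650) = -15*451 + 581475650 = -6765 + 581475650 = 581468885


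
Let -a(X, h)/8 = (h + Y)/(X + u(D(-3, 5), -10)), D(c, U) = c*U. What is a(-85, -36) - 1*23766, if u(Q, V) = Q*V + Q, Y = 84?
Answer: -594342/25 ≈ -23774.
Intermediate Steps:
D(c, U) = U*c
u(Q, V) = Q + Q*V
a(X, h) = -8*(84 + h)/(135 + X) (a(X, h) = -8*(h + 84)/(X + (5*(-3))*(1 - 10)) = -8*(84 + h)/(X - 15*(-9)) = -8*(84 + h)/(X + 135) = -8*(84 + h)/(135 + X))
a(-85, -36) - 1*23766 = 8*(-84 - 1*(-36))/(135 - 85) - 1*23766 = 8*(-84 + 36)/50 - 23766 = 8*(1/50)*(-48) - 23766 = -192/25 - 23766 = -594342/25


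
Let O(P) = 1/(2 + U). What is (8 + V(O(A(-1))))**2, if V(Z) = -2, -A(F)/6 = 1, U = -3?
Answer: 36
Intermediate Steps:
A(F) = -6 (A(F) = -6*1 = -6)
O(P) = -1 (O(P) = 1/(2 - 3) = 1/(-1) = -1)
(8 + V(O(A(-1))))**2 = (8 - 2)**2 = 6**2 = 36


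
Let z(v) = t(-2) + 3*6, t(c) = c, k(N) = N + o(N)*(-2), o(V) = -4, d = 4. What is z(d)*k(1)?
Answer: 144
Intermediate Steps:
k(N) = 8 + N (k(N) = N - 4*(-2) = N + 8 = 8 + N)
z(v) = 16 (z(v) = -2 + 3*6 = -2 + 18 = 16)
z(d)*k(1) = 16*(8 + 1) = 16*9 = 144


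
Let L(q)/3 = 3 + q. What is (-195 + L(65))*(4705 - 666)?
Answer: 36351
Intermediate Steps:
L(q) = 9 + 3*q (L(q) = 3*(3 + q) = 9 + 3*q)
(-195 + L(65))*(4705 - 666) = (-195 + (9 + 3*65))*(4705 - 666) = (-195 + (9 + 195))*4039 = (-195 + 204)*4039 = 9*4039 = 36351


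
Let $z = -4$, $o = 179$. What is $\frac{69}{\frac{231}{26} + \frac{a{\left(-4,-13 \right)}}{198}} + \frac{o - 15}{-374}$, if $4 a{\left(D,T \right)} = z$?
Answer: $\frac{15669065}{2137036} \approx 7.3321$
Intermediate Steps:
$a{\left(D,T \right)} = -1$ ($a{\left(D,T \right)} = \frac{1}{4} \left(-4\right) = -1$)
$\frac{69}{\frac{231}{26} + \frac{a{\left(-4,-13 \right)}}{198}} + \frac{o - 15}{-374} = \frac{69}{\frac{231}{26} - \frac{1}{198}} + \frac{179 - 15}{-374} = \frac{69}{231 \cdot \frac{1}{26} - \frac{1}{198}} + 164 \left(- \frac{1}{374}\right) = \frac{69}{\frac{231}{26} - \frac{1}{198}} - \frac{82}{187} = \frac{69}{\frac{11428}{1287}} - \frac{82}{187} = 69 \cdot \frac{1287}{11428} - \frac{82}{187} = \frac{88803}{11428} - \frac{82}{187} = \frac{15669065}{2137036}$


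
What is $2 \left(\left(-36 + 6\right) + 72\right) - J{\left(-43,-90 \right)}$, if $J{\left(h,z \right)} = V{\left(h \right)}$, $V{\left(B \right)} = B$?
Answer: $127$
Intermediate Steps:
$J{\left(h,z \right)} = h$
$2 \left(\left(-36 + 6\right) + 72\right) - J{\left(-43,-90 \right)} = 2 \left(\left(-36 + 6\right) + 72\right) - -43 = 2 \left(-30 + 72\right) + 43 = 2 \cdot 42 + 43 = 84 + 43 = 127$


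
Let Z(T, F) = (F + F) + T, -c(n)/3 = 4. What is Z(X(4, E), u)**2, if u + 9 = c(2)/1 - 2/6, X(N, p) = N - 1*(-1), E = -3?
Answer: 12769/9 ≈ 1418.8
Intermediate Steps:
c(n) = -12 (c(n) = -3*4 = -12)
X(N, p) = 1 + N (X(N, p) = N + 1 = 1 + N)
u = -64/3 (u = -9 + (-12/1 - 2/6) = -9 + (-12*1 - 2*1/6) = -9 + (-12 - 1/3) = -9 - 37/3 = -64/3 ≈ -21.333)
Z(T, F) = T + 2*F (Z(T, F) = 2*F + T = T + 2*F)
Z(X(4, E), u)**2 = ((1 + 4) + 2*(-64/3))**2 = (5 - 128/3)**2 = (-113/3)**2 = 12769/9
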